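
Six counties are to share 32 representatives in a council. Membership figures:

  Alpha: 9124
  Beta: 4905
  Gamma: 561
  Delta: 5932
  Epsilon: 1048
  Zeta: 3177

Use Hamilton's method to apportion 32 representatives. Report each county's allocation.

Alpha=12, Beta=6, Gamma=1, Delta=8, Epsilon=1, Zeta=4

Total 24747; standard divisor 24747/32 ≈ 773.344.
Standard quotas: Alpha 11.7981, Beta 6.3426, Gamma 0.7254, Delta 7.6706, Epsilon 1.3552, Zeta 4.1081.
Lower quotas: Alpha 11, Beta 6, Gamma 0, Delta 7, Epsilon 1, Zeta 4 (sum 29, leaving 3 seats).
Remainders in descending order: Alpha 0.7981, Gamma 0.7254, Delta 0.6706, Epsilon 0.3552, Beta 0.3426, Zeta 0.1081.
The surplus seats go to Alpha, Gamma, Delta.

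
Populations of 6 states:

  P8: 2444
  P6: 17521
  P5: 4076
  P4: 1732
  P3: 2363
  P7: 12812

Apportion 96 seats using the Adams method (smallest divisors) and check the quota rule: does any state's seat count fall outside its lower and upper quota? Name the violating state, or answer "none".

Standard quotas: P8 5.730, P6 41.077, P5 9.556, P4 4.061, P3 5.540, P7 30.037.
Adams allocation: P8 6, P6 40, P5 10, P4 4, P3 6, P7 30.
P6 has quota 41.077 (lower 41, upper 42) but receives 40 — outside the quota interval.

P6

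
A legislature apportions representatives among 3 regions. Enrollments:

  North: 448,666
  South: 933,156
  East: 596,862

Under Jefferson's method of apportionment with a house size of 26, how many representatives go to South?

12

Standard divisor 1978684/26 ≈ 76103.231; standard quotas: North 5.895, South 12.262, East 7.843.
Rounding down gives 5, 12, 7 = 24 seats, so the divisor must be adjusted.
With modified divisor 73200: modified quotas North 6.129, South 12.748, East 8.154.
Rounding down: North 6, South 12, East 8 (total 26).
South receives 12.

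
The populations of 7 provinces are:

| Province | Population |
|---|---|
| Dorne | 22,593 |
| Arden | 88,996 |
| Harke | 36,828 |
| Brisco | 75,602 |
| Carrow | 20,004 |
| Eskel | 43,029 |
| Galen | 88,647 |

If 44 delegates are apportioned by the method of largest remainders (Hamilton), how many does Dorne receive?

3

The standard divisor is 375699/44 ≈ 8538.614.
Standard quotas: Dorne 2.6460, Arden 10.4228, Harke 4.3131, Brisco 8.8541, Carrow 2.3428, Eskel 5.0393, Galen 10.3819.
Lower quotas: Dorne 2, Arden 10, Harke 4, Brisco 8, Carrow 2, Eskel 5, Galen 10 (sum 41, leaving 3 seats).
Remainders in descending order: Brisco 0.8541, Dorne 0.6460, Arden 0.4228, Galen 0.3819, Carrow 0.3428, Harke 0.3131, Eskel 0.0393.
The surplus seats go to Brisco, Dorne, Arden.
Dorne receives 3.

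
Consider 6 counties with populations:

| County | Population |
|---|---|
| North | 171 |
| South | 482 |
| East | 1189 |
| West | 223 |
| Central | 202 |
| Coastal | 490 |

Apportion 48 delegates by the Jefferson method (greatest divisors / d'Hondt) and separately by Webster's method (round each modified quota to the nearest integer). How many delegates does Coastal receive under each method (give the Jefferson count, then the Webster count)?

Jefferson: North 3, South 8, East 21, West 4, Central 3, Coastal 9.
Webster: North 3, South 8, East 21, West 4, Central 4, Coastal 8.
Coastal gets 9 under Jefferson and 8 under Webster.

9 and 8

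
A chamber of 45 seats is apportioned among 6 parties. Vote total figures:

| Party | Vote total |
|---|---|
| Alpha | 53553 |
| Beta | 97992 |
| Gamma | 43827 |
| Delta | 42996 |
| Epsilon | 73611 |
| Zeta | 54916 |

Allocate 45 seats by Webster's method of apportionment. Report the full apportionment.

Standard divisor 366895/45 ≈ 8153.222; standard quotas: Alpha 6.568, Beta 12.019, Gamma 5.375, Delta 5.273, Epsilon 9.028, Zeta 6.735.
Rounding to the nearest integer gives Alpha 7, Beta 12, Gamma 5, Delta 5, Epsilon 9, Zeta 7 — total 45, matching the house size, so no adjustment is needed.

Alpha 7, Beta 12, Gamma 5, Delta 5, Epsilon 9, Zeta 7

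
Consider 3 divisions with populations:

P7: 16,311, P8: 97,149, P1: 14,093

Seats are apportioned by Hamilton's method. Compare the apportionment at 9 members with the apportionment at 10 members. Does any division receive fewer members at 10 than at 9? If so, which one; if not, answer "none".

At 9 seats: P7 1, P8 7, P1 1.
At 10 seats: P7 1, P8 8, P1 1.
No division's allocation decreased.

none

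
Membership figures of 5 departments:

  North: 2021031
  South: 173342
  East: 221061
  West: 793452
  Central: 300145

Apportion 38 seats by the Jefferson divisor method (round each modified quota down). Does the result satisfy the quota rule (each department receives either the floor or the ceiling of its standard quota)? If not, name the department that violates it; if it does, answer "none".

Standard quotas: North 21.886, South 1.877, East 2.394, West 8.592, Central 3.250.
Jefferson allocation: North 23, South 1, East 2, West 9, Central 3.
North has quota 21.886 (lower 21, upper 22) but receives 23 — outside the quota interval.

North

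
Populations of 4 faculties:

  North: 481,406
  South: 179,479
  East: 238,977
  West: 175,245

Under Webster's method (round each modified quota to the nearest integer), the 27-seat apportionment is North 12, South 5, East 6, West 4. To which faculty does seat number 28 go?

West

Priority for the next seat is population ÷ (current seats + 0.5).
Priorities: North 38512.480, South 32632.545, East 36765.692, West 38943.333.
Highest priority: West.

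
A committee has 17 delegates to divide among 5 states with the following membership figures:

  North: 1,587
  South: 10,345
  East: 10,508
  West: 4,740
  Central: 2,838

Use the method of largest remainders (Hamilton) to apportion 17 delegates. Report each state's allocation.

North 1, South 6, East 6, West 3, Central 1

The standard divisor is 30018/17 ≈ 1765.765.
Standard quotas: North 0.8988, South 5.8587, East 5.9510, West 2.6844, Central 1.6072.
Lower quotas: North 0, South 5, East 5, West 2, Central 1 (sum 13, leaving 4 seats).
Remainders in descending order: East 0.9510, North 0.8988, South 0.8587, West 0.6844, Central 0.6072.
Largest remainders: East, North, South, West receive the extra seats.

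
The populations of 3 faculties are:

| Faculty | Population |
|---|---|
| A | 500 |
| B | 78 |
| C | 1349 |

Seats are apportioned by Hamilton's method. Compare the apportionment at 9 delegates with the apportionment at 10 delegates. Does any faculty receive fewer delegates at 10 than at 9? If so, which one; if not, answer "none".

At 9 seats: A 2, B 1, C 6.
At 10 seats: A 3, B 0, C 7.
B drops from 1 to 0.

B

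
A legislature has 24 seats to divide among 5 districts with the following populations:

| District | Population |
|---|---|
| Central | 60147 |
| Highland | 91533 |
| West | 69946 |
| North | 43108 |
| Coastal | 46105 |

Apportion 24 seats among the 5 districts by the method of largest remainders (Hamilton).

Total 310839; standard divisor 310839/24 ≈ 12951.625.
Standard quotas: Central 4.6440, Highland 7.0673, West 5.4006, North 3.3284, Coastal 3.5598.
Lower quotas: Central 4, Highland 7, West 5, North 3, Coastal 3 (sum 22, leaving 2 seats).
Remainders in descending order: Central 0.6440, Coastal 0.5598, West 0.4006, North 0.3284, Highland 0.0673.
The surplus seats go to Central, Coastal.

Central 5; Highland 7; West 5; North 3; Coastal 4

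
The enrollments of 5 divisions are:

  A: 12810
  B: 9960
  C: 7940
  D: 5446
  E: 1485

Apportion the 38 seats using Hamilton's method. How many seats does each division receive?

Standard divisor: 37641 ÷ 38 ≈ 990.553.
Standard quotas: A 12.9322, B 10.0550, C 8.0157, D 5.4979, E 1.4992.
Lower quotas: A 12, B 10, C 8, D 5, E 1 (sum 36, leaving 2 seats).
Remainders in descending order: A 0.9322, E 0.4992, D 0.4979, B 0.0550, C 0.0157.
The surplus seats go to A, E.

A: 13; B: 10; C: 8; D: 5; E: 2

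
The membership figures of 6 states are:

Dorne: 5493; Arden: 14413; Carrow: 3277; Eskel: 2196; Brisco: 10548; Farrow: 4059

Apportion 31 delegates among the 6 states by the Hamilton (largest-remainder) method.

Dorne=4, Arden=11, Carrow=3, Eskel=2, Brisco=8, Farrow=3

Total 39986; standard divisor 39986/31 ≈ 1289.871.
Standard quotas: Dorne 4.2586, Arden 11.1740, Carrow 2.5406, Eskel 1.7025, Brisco 8.1776, Farrow 3.1468.
Lower quotas: Dorne 4, Arden 11, Carrow 2, Eskel 1, Brisco 8, Farrow 3 (sum 29, leaving 2 seats).
Remainders in descending order: Eskel 0.7025, Carrow 0.5406, Dorne 0.2586, Brisco 0.1776, Arden 0.1740, Farrow 0.1468.
Largest remainders: Eskel, Carrow receive the extra seats.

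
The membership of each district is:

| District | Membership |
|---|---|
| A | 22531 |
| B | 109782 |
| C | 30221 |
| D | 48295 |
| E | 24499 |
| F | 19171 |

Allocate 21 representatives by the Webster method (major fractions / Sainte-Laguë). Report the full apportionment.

A=2; B=9; C=2; D=4; E=2; F=2

Standard divisor 254499/21 ≈ 12119; standard quotas: A 1.859, B 9.059, C 2.494, D 3.985, E 2.022, F 1.582.
Rounding to the nearest integer gives A 2, B 9, C 2, D 4, E 2, F 2 — total 21, matching the house size, so no adjustment is needed.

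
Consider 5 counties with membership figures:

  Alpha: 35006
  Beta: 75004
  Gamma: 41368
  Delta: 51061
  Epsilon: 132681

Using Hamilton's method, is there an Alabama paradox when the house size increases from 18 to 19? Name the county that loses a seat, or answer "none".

At 18 seats: Alpha 2, Beta 4, Gamma 2, Delta 3, Epsilon 7.
At 19 seats: Alpha 2, Beta 4, Gamma 2, Delta 3, Epsilon 8.
No county's allocation decreased.

none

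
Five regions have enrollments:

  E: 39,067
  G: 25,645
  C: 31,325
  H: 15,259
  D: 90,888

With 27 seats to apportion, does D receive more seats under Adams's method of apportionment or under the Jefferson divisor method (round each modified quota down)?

Jefferson

Adams: E 5, G 4, C 4, H 2, D 12.
Jefferson: E 5, G 3, C 4, H 2, D 13.
D gets 12 under Adams and 13 under Jefferson.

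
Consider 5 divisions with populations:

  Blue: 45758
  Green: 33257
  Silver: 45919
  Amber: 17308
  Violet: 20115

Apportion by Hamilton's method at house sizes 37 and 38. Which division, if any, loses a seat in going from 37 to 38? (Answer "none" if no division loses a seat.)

At 37 seats: Blue 10, Green 8, Silver 10, Amber 4, Violet 5.
At 38 seats: Blue 11, Green 8, Silver 11, Amber 4, Violet 4.
Violet drops from 5 to 4.

Violet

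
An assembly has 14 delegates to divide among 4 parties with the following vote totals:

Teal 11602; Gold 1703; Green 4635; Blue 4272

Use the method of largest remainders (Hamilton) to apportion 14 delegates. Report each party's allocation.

Standard divisor: 22212 ÷ 14 ≈ 1586.571.
Standard quotas: Teal 7.3126, Gold 1.0734, Green 2.9214, Blue 2.6926.
Lower quotas: Teal 7, Gold 1, Green 2, Blue 2 (sum 12, leaving 2 seats).
Remainders in descending order: Green 0.9214, Blue 0.6926, Teal 0.3126, Gold 0.0734.
Largest remainders: Green, Blue receive the extra seats.

Teal 7, Gold 1, Green 3, Blue 3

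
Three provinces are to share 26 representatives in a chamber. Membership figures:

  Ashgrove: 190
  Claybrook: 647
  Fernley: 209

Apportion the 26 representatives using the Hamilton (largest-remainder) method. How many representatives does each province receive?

Total 1046; standard divisor 1046/26 ≈ 40.231.
Standard quotas: Ashgrove 4.723, Claybrook 16.082, Fernley 5.195.
Lower quotas: Ashgrove 4, Claybrook 16, Fernley 5 (sum 25, leaving 1 seat).
Remainders in descending order: Ashgrove 0.723, Fernley 0.195, Claybrook 0.082.
Largest remainder: Ashgrove receives the extra seat.

Ashgrove=5, Claybrook=16, Fernley=5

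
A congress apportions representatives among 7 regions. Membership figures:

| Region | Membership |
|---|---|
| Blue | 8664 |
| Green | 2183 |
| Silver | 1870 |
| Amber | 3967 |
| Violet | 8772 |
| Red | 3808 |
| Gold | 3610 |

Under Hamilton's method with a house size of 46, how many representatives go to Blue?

Standard divisor: 32874 ÷ 46 ≈ 714.652.
Standard quotas: Blue 12.1234, Green 3.0546, Silver 2.6167, Amber 5.5510, Violet 12.2745, Red 5.3285, Gold 5.0514.
Lower quotas: Blue 12, Green 3, Silver 2, Amber 5, Violet 12, Red 5, Gold 5 (sum 44, leaving 2 seats).
Remainders in descending order: Silver 0.6167, Amber 0.5510, Red 0.3285, Violet 0.2745, Blue 0.1234, Green 0.0546, Gold 0.0514.
Largest remainders: Silver, Amber receive the extra seats.
Blue receives 12.

12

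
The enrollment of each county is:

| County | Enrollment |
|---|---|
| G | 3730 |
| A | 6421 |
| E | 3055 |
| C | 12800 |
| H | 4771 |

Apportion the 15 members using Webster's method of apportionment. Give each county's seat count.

Standard divisor 30777/15 ≈ 2051.8; standard quotas: G 1.818, A 3.129, E 1.489, C 6.238, H 2.325.
Rounding to the nearest integer gives 2, 3, 1, 6, 2 = 14 seats, so the divisor must be adjusted.
With modified divisor 2000: modified quotas G 1.865, A 3.211, E 1.528, C 6.400, H 2.385.
Rounding to the nearest integer: G 2, A 3, E 2, C 6, H 2 (total 15).

G: 2, A: 3, E: 2, C: 6, H: 2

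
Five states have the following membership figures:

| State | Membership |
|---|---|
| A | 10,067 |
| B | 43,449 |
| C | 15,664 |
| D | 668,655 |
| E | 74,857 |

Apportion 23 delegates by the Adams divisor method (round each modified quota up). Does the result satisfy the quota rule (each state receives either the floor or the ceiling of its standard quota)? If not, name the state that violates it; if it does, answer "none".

D

Standard quotas: A 0.285, B 1.230, C 0.443, D 18.924, E 2.119.
Adams allocation: A 1, B 2, C 1, D 17, E 2.
D has quota 18.924 (lower 18, upper 19) but receives 17 — outside the quota interval.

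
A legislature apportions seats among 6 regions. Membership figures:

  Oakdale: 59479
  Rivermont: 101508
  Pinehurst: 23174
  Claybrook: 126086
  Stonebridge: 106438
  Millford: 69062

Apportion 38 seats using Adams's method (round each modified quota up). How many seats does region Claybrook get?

Standard divisor 485747/38 ≈ 12782.816; standard quotas: Oakdale 4.653, Rivermont 7.941, Pinehurst 1.813, Claybrook 9.864, Stonebridge 8.327, Millford 5.403.
Rounding up gives 5, 8, 2, 10, 9, 6 = 40 seats, so the divisor must be adjusted.
With modified divisor 13900: modified quotas Oakdale 4.279, Rivermont 7.303, Pinehurst 1.667, Claybrook 9.071, Stonebridge 7.657, Millford 4.968.
Rounding up: Oakdale 5, Rivermont 8, Pinehurst 2, Claybrook 10, Stonebridge 8, Millford 5 (total 38).
Claybrook receives 10.

10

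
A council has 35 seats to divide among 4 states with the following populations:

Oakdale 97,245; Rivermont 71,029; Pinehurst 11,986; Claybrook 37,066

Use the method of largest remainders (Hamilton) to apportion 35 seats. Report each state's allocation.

Standard divisor: 217326 ÷ 35 ≈ 6209.314.
Standard quotas: Oakdale 15.6611, Rivermont 11.4391, Pinehurst 1.9303, Claybrook 5.9694.
Lower quotas: Oakdale 15, Rivermont 11, Pinehurst 1, Claybrook 5 (sum 32, leaving 3 seats).
Remainders in descending order: Claybrook 0.9694, Pinehurst 0.9303, Oakdale 0.6611, Rivermont 0.4391.
Largest remainders: Claybrook, Pinehurst, Oakdale receive the extra seats.

Oakdale 16, Rivermont 11, Pinehurst 2, Claybrook 6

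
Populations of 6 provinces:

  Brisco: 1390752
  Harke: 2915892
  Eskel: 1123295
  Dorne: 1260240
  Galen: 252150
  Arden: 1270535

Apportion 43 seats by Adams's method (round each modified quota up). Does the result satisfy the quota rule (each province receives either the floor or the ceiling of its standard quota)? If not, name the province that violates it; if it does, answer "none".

Harke

Standard quotas: Brisco 7.282, Harke 15.267, Eskel 5.881, Dorne 6.598, Galen 1.320, Arden 6.652.
Adams allocation: Brisco 7, Harke 14, Eskel 6, Dorne 7, Galen 2, Arden 7.
Harke has quota 15.267 (lower 15, upper 16) but receives 14 — outside the quota interval.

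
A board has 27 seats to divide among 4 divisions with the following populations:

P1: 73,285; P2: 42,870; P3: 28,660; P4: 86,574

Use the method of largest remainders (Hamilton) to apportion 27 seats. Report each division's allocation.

P1 9, P2 5, P3 3, P4 10

Total 231389; standard divisor 231389/27 ≈ 8569.963.
Standard quotas: P1 8.5514, P2 5.0024, P3 3.3442, P4 10.1020.
Lower quotas: P1 8, P2 5, P3 3, P4 10 (sum 26, leaving 1 seat).
Remainders in descending order: P1 0.5514, P3 0.3442, P4 0.1020, P2 0.0024.
Largest remainder: P1 receives the extra seat.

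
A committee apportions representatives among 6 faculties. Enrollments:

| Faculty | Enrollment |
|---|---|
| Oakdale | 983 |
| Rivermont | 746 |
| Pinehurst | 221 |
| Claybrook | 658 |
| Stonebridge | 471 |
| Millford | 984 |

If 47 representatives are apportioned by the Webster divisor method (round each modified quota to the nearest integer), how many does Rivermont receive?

9

Standard divisor 4063/47 ≈ 86.447; standard quotas: Oakdale 11.371, Rivermont 8.630, Pinehurst 2.556, Claybrook 7.612, Stonebridge 5.448, Millford 11.383.
Rounding to the nearest integer gives Oakdale 11, Rivermont 9, Pinehurst 3, Claybrook 8, Stonebridge 5, Millford 11 — total 47, matching the house size, so no adjustment is needed.
Rivermont receives 9.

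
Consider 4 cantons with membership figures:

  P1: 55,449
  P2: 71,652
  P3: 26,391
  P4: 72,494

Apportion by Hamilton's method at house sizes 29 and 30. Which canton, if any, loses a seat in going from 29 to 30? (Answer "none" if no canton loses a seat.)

P3

At 29 seats: P1 7, P2 9, P3 4, P4 9.
At 30 seats: P1 7, P2 10, P3 3, P4 10.
P3 drops from 4 to 3.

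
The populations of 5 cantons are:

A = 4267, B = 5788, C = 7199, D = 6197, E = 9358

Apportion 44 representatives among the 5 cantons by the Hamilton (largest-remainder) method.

The standard divisor is 32809/44 ≈ 745.659.
Standard quotas: A 5.7225, B 7.7623, C 9.6545, D 8.3108, E 12.5500.
Lower quotas: A 5, B 7, C 9, D 8, E 12 (sum 41, leaving 3 seats).
Remainders in descending order: B 0.7623, A 0.7225, C 0.6545, E 0.5500, D 0.3108.
Largest remainders: B, A, C receive the extra seats.

A=6, B=8, C=10, D=8, E=12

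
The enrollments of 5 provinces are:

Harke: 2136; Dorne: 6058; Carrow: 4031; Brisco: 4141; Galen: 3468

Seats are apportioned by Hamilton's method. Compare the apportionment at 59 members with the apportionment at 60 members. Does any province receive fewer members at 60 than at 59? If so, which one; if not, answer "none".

Harke

At 59 seats: Harke 7, Dorne 18, Carrow 12, Brisco 12, Galen 10.
At 60 seats: Harke 6, Dorne 18, Carrow 12, Brisco 13, Galen 11.
Harke drops from 7 to 6.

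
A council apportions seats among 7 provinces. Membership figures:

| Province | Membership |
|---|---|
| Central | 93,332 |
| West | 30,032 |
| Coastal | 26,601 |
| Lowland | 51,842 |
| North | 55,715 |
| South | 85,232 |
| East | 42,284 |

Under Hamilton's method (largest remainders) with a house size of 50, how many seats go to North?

Total 385038; standard divisor 385038/50 ≈ 7700.76.
Standard quotas: Central 12.1198, West 3.8999, Coastal 3.4543, Lowland 6.7321, North 7.2350, South 11.0680, East 5.4909.
Lower quotas: Central 12, West 3, Coastal 3, Lowland 6, North 7, South 11, East 5 (sum 47, leaving 3 seats).
Remainders in descending order: West 0.8999, Lowland 0.7321, East 0.4909, Coastal 0.4543, North 0.2350, Central 0.1198, South 0.0680.
Largest remainders: West, Lowland, East receive the extra seats.
North receives 7.

7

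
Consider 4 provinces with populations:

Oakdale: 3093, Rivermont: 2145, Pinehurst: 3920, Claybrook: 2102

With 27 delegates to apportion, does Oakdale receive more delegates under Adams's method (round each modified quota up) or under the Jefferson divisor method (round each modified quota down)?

Adams: Oakdale 8, Rivermont 5, Pinehurst 9, Claybrook 5.
Jefferson: Oakdale 7, Rivermont 5, Pinehurst 10, Claybrook 5.
Oakdale gets 8 under Adams and 7 under Jefferson.

Adams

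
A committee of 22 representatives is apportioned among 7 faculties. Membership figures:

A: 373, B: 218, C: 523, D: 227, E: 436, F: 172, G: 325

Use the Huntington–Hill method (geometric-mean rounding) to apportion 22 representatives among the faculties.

With divisor 103: modified quotas A 3.621, B 2.117, C 5.078, D 2.204, E 4.233, F 1.670, G 3.155.
Geometric-mean thresholds: A √(3·4)=3.464, B √(2·3)=2.449, C √(5·6)=5.477, D √(2·3)=2.449, E √(4·5)=4.472, F √(1·2)=1.414, G √(3·4)=3.464.
Each quota rounded against its threshold gives A 4, B 2, C 5, D 2, E 4, F 2, G 3 (total 22).

A=4, B=2, C=5, D=2, E=4, F=2, G=3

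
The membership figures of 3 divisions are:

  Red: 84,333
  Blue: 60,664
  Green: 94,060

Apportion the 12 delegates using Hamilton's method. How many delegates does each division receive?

Standard divisor: 239057 ÷ 12 ≈ 19921.417.
Standard quotas: Red 4.2333, Blue 3.0452, Green 4.7216.
Lower quotas: Red 4, Blue 3, Green 4 (sum 11, leaving 1 seat).
Remainders in descending order: Green 0.7216, Red 0.2333, Blue 0.0452.
The surplus seat goes to Green.

Red 4; Blue 3; Green 5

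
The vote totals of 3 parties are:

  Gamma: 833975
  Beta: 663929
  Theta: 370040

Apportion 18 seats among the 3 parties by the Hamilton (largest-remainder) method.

Gamma=8, Beta=6, Theta=4

Standard divisor: 1867944 ÷ 18 ≈ 103774.667.
Standard quotas: Gamma 8.0364, Beta 6.3978, Theta 3.5658.
Lower quotas: Gamma 8, Beta 6, Theta 3 (sum 17, leaving 1 seat).
Remainders in descending order: Theta 0.5658, Beta 0.3978, Gamma 0.0364.
The surplus seat goes to Theta.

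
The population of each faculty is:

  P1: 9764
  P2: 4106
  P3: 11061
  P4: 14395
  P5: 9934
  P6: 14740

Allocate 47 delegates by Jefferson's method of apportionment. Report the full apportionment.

Standard divisor 64000/47 ≈ 1361.702; standard quotas: P1 7.170, P2 3.015, P3 8.123, P4 10.571, P5 7.295, P6 10.825.
Rounding down gives 7, 3, 8, 10, 7, 10 = 45 seats, so the divisor must be adjusted.
With modified divisor 1300: modified quotas P1 7.511, P2 3.158, P3 8.508, P4 11.073, P5 7.642, P6 11.338.
Rounding down: P1 7, P2 3, P3 8, P4 11, P5 7, P6 11 (total 47).

P1 7, P2 3, P3 8, P4 11, P5 7, P6 11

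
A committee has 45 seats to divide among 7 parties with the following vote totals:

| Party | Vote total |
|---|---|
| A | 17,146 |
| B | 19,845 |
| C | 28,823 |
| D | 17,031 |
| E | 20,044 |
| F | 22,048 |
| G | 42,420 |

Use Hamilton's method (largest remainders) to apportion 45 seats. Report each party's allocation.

A 5, B 5, C 8, D 5, E 5, F 6, G 11

The standard divisor is 167357/45 ≈ 3719.044.
Standard quotas: A 4.6103, B 5.3360, C 7.7501, D 4.5794, E 5.3896, F 5.9284, G 11.4062.
Lower quotas: A 4, B 5, C 7, D 4, E 5, F 5, G 11 (sum 41, leaving 4 seats).
Remainders in descending order: F 0.9284, C 0.7501, A 0.6103, D 0.5794, G 0.4062, E 0.3896, B 0.3360.
The surplus seats go to F, C, A, D.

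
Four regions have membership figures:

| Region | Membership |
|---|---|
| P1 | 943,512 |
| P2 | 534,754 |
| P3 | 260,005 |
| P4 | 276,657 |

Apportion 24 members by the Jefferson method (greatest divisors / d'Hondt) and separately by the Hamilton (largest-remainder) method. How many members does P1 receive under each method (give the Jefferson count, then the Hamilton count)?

Jefferson: P1 12, P2 6, P3 3, P4 3.
Hamilton: P1 11, P2 7, P3 3, P4 3.
P1 gets 12 under Jefferson and 11 under Hamilton.

12 and 11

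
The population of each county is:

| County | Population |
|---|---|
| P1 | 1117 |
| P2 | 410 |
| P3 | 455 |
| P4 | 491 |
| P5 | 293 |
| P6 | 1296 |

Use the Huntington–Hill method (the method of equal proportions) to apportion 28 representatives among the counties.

P1 8; P2 3; P3 3; P4 3; P5 2; P6 9

With divisor 146: modified quotas P1 7.651, P2 2.808, P3 3.116, P4 3.363, P5 2.007, P6 8.877.
Geometric-mean thresholds: P1 √(7·8)=7.483, P2 √(2·3)=2.449, P3 √(3·4)=3.464, P4 √(3·4)=3.464, P5 √(2·3)=2.449, P6 √(8·9)=8.485.
Each quota rounded against its threshold gives P1 8, P2 3, P3 3, P4 3, P5 2, P6 9 (total 28).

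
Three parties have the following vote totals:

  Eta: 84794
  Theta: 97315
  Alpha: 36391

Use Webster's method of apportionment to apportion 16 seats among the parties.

Eta: 6, Theta: 7, Alpha: 3

Standard divisor 218500/16 ≈ 13656.25; standard quotas: Eta 6.209, Theta 7.126, Alpha 2.665.
Rounding to the nearest integer gives Eta 6, Theta 7, Alpha 3 — total 16, matching the house size, so no adjustment is needed.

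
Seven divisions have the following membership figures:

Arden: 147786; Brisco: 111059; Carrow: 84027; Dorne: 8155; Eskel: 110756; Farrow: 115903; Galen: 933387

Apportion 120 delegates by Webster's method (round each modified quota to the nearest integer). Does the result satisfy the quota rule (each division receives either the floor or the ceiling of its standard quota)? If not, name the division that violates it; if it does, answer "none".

Standard quotas: Arden 11.736, Brisco 8.820, Carrow 6.673, Dorne 0.648, Eskel 8.796, Farrow 9.204, Galen 74.124.
Webster allocation: Arden 12, Brisco 9, Carrow 7, Dorne 1, Eskel 9, Farrow 9, Galen 73.
Galen has quota 74.124 (lower 74, upper 75) but receives 73 — outside the quota interval.

Galen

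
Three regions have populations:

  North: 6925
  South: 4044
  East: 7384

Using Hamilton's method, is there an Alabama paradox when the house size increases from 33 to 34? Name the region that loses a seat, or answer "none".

At 33 seats: North 13, South 7, East 13.
At 34 seats: North 13, South 7, East 14.
No region's allocation decreased.

none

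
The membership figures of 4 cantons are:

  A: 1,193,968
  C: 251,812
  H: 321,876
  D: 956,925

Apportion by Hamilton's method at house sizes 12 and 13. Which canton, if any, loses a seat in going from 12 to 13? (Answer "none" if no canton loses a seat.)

H

At 12 seats: A 5, C 1, H 2, D 4.
At 13 seats: A 6, C 1, H 1, D 5.
H drops from 2 to 1.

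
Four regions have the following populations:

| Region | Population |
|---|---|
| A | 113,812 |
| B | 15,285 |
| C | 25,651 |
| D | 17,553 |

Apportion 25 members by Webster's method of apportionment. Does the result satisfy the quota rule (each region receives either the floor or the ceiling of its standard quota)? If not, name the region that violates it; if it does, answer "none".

none

Standard quotas: A 16.514, B 2.218, C 3.722, D 2.547.
Webster allocation: A 16, B 2, C 4, D 3.
Every allocation lies between the lower and upper quota.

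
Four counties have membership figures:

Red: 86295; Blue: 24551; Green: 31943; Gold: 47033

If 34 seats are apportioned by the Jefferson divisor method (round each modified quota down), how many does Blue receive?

4

Standard divisor 189822/34 ≈ 5583; standard quotas: Red 15.457, Blue 4.397, Green 5.721, Gold 8.424.
Rounding down gives 15, 4, 5, 8 = 32 seats, so the divisor must be adjusted.
With modified divisor 5300: modified quotas Red 16.282, Blue 4.632, Green 6.027, Gold 8.874.
Rounding down: Red 16, Blue 4, Green 6, Gold 8 (total 34).
Blue receives 4.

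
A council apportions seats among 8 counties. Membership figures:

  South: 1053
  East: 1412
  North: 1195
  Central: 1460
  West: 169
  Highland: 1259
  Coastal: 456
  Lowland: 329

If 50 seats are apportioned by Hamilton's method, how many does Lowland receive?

2

Standard divisor: 7333 ÷ 50 ≈ 146.66.
Standard quotas: South 7.180, East 9.628, North 8.148, Central 9.955, West 1.152, Highland 8.584, Coastal 3.109, Lowland 2.243.
Lower quotas: South 7, East 9, North 8, Central 9, West 1, Highland 8, Coastal 3, Lowland 2 (sum 47, leaving 3 seats).
Remainders in descending order: Central 0.955, East 0.628, Highland 0.584, Lowland 0.243, South 0.180, West 0.152, North 0.148, Coastal 0.109.
The surplus seats go to Central, East, Highland.
Lowland receives 2.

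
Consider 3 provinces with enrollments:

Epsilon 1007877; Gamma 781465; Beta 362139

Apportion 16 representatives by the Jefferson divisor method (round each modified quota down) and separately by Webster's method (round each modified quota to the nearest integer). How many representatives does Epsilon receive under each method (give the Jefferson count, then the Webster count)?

Jefferson: Epsilon 8, Gamma 6, Beta 2.
Webster: Epsilon 7, Gamma 6, Beta 3.
Epsilon gets 8 under Jefferson and 7 under Webster.

8 and 7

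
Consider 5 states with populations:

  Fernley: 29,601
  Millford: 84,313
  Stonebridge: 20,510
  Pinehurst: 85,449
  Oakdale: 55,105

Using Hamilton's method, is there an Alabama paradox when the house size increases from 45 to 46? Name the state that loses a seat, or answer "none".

At 45 seats: Fernley 5, Millford 14, Stonebridge 3, Pinehurst 14, Oakdale 9.
At 46 seats: Fernley 5, Millford 14, Stonebridge 4, Pinehurst 14, Oakdale 9.
No state's allocation decreased.

none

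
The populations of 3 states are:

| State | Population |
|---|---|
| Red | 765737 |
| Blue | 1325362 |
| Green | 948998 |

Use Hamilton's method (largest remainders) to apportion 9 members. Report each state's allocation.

Total 3040097; standard divisor 3040097/9 ≈ 337788.556.
Standard quotas: Red 2.2669, Blue 3.9236, Green 2.8094.
Lower quotas: Red 2, Blue 3, Green 2 (sum 7, leaving 2 seats).
Remainders in descending order: Blue 0.9236, Green 0.8094, Red 0.2669.
The surplus seats go to Blue, Green.

Red 2; Blue 4; Green 3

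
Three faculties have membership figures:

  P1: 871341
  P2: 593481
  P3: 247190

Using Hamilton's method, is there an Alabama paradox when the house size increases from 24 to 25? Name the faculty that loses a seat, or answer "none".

At 24 seats: P1 12, P2 8, P3 4.
At 25 seats: P1 13, P2 9, P3 3.
P3 drops from 4 to 3.

P3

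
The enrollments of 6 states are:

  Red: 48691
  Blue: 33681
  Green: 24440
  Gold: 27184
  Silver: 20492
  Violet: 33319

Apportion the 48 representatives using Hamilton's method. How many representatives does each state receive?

The standard divisor is 187807/48 ≈ 3912.646.
Standard quotas: Red 12.4445, Blue 8.6082, Green 6.2464, Gold 6.9477, Silver 5.2374, Violet 8.5157.
Lower quotas: Red 12, Blue 8, Green 6, Gold 6, Silver 5, Violet 8 (sum 45, leaving 3 seats).
Remainders in descending order: Gold 0.9477, Blue 0.6082, Violet 0.5157, Red 0.4445, Green 0.2464, Silver 0.2374.
The surplus seats go to Gold, Blue, Violet.

Red=12, Blue=9, Green=6, Gold=7, Silver=5, Violet=9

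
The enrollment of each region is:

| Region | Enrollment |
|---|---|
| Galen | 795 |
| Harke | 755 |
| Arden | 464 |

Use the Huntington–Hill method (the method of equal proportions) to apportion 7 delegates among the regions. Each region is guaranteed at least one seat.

With divisor 316: modified quotas Galen 2.516, Harke 2.389, Arden 1.468.
Geometric-mean thresholds: Galen √(2·3)=2.449, Harke √(2·3)=2.449, Arden √(1·2)=1.414.
Each quota rounded against its threshold gives Galen 3, Harke 2, Arden 2 (total 7).

Galen 3; Harke 2; Arden 2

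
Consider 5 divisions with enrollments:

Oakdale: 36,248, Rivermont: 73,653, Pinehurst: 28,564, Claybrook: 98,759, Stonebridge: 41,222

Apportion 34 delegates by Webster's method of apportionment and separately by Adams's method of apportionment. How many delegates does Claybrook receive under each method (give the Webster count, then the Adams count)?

12 and 11

Webster: Oakdale 4, Rivermont 9, Pinehurst 4, Claybrook 12, Stonebridge 5.
Adams: Oakdale 5, Rivermont 9, Pinehurst 4, Claybrook 11, Stonebridge 5.
Claybrook gets 12 under Webster and 11 under Adams.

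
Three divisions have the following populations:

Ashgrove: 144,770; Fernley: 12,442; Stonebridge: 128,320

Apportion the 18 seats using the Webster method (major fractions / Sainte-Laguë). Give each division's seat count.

Ashgrove 9; Fernley 1; Stonebridge 8

Standard divisor 285532/18 ≈ 15862.889; standard quotas: Ashgrove 9.126, Fernley 0.784, Stonebridge 8.089.
Rounding to the nearest integer gives Ashgrove 9, Fernley 1, Stonebridge 8 — total 18, matching the house size, so no adjustment is needed.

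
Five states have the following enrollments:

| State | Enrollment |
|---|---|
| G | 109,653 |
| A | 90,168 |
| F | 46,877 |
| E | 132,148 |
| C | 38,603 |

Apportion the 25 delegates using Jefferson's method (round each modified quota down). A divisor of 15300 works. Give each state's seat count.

G=7, A=5, F=3, E=8, C=2

With modified divisor 15300: modified quotas G 7.167, A 5.893, F 3.064, E 8.637, C 2.523.
Rounding down: G 7, A 5, F 3, E 8, C 2 (total 25).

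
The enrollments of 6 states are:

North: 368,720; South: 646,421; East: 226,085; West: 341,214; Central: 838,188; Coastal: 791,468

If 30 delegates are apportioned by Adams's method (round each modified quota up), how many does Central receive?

8

Standard divisor 3212096/30 ≈ 107069.867; standard quotas: North 3.444, South 6.037, East 2.112, West 3.187, Central 7.828, Coastal 7.392.
Rounding up gives 4, 7, 3, 4, 8, 8 = 34 seats, so the divisor must be adjusted.
With modified divisor 116700: modified quotas North 3.160, South 5.539, East 1.937, West 2.924, Central 7.182, Coastal 6.782.
Rounding up: North 4, South 6, East 2, West 3, Central 8, Coastal 7 (total 30).
Central receives 8.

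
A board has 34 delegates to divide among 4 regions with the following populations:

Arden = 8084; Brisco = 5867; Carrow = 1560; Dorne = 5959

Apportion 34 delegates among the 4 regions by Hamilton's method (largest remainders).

Arden: 13, Brisco: 9, Carrow: 3, Dorne: 9

The standard divisor is 21470/34 ≈ 631.471.
Standard quotas: Arden 12.8019, Brisco 9.2910, Carrow 2.4704, Dorne 9.4367.
Lower quotas: Arden 12, Brisco 9, Carrow 2, Dorne 9 (sum 32, leaving 2 seats).
Remainders in descending order: Arden 0.8019, Carrow 0.4704, Dorne 0.4367, Brisco 0.2910.
Largest remainders: Arden, Carrow receive the extra seats.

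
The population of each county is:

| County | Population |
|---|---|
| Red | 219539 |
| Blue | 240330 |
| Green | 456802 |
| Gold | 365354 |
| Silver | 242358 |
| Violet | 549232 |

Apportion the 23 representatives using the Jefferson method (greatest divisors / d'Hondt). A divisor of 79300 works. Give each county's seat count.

With modified divisor 79300: modified quotas Red 2.768, Blue 3.031, Green 5.760, Gold 4.607, Silver 3.056, Violet 6.926.
Rounding down: Red 2, Blue 3, Green 5, Gold 4, Silver 3, Violet 6 (total 23).

Red 2, Blue 3, Green 5, Gold 4, Silver 3, Violet 6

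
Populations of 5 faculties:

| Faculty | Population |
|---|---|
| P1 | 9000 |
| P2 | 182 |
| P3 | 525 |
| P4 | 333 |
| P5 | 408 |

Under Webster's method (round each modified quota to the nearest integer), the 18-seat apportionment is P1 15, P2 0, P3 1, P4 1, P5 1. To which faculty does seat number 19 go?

P1

Priority for the next seat is population ÷ (current seats + 0.5).
Priorities: P1 580.645, P2 364.000, P3 350.000, P4 222.000, P5 272.000.
Highest priority: P1.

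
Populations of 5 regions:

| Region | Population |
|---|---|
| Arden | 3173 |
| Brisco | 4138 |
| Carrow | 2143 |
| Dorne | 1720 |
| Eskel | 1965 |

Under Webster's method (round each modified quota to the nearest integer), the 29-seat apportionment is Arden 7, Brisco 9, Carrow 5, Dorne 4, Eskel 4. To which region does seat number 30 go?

Priority for the next seat is population ÷ (current seats + 0.5).
Priorities: Arden 423.067, Brisco 435.579, Carrow 389.636, Dorne 382.222, Eskel 436.667.
Highest priority: Eskel.

Eskel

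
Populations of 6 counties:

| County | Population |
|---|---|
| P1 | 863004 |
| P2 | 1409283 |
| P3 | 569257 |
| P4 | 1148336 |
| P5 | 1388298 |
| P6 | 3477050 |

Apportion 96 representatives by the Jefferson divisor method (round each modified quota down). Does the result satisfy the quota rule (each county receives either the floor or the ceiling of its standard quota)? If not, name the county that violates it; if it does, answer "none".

P6

Standard quotas: P1 9.356, P2 15.278, P3 6.171, P4 12.449, P5 15.051, P6 37.695.
Jefferson allocation: P1 9, P2 15, P3 6, P4 12, P5 15, P6 39.
P6 has quota 37.695 (lower 37, upper 38) but receives 39 — outside the quota interval.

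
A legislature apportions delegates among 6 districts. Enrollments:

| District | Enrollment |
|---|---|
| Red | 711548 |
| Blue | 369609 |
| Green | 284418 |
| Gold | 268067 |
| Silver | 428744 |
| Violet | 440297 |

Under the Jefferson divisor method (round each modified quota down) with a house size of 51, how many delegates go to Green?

6

Standard divisor 2502683/51 ≈ 49072.216; standard quotas: Red 14.500, Blue 7.532, Green 5.796, Gold 5.463, Silver 8.737, Violet 8.972.
Rounding down gives 14, 7, 5, 5, 8, 8 = 47 seats, so the divisor must be adjusted.
With modified divisor 46800: modified quotas Red 15.204, Blue 7.898, Green 6.077, Gold 5.728, Silver 9.161, Violet 9.408.
Rounding down: Red 15, Blue 7, Green 6, Gold 5, Silver 9, Violet 9 (total 51).
Green receives 6.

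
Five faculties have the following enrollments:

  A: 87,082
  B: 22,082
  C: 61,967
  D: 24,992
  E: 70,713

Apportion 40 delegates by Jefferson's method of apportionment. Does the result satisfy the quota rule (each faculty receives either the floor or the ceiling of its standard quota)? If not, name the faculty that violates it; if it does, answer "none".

Standard quotas: A 13.054, B 3.310, C 9.289, D 3.746, E 10.600.
Jefferson allocation: A 13, B 3, C 9, D 4, E 11.
Every allocation lies between the lower and upper quota.

none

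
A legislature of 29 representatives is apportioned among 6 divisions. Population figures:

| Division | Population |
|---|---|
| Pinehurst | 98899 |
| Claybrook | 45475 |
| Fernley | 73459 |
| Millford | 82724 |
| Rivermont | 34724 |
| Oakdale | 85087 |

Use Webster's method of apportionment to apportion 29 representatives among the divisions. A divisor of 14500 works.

Pinehurst 7; Claybrook 3; Fernley 5; Millford 6; Rivermont 2; Oakdale 6

With modified divisor 14500: modified quotas Pinehurst 6.821, Claybrook 3.136, Fernley 5.066, Millford 5.705, Rivermont 2.395, Oakdale 5.868.
Rounding to the nearest integer: Pinehurst 7, Claybrook 3, Fernley 5, Millford 6, Rivermont 2, Oakdale 6 (total 29).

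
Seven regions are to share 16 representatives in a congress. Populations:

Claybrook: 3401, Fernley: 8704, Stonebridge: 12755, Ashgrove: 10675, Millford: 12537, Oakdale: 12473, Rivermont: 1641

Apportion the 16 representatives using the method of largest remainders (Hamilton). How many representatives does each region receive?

Claybrook 1, Fernley 2, Stonebridge 3, Ashgrove 3, Millford 3, Oakdale 3, Rivermont 1

Standard divisor: 62186 ÷ 16 ≈ 3886.625.
Standard quotas: Claybrook 0.8751, Fernley 2.2395, Stonebridge 3.2818, Ashgrove 2.7466, Millford 3.2257, Oakdale 3.2092, Rivermont 0.4222.
Lower quotas: Claybrook 0, Fernley 2, Stonebridge 3, Ashgrove 2, Millford 3, Oakdale 3, Rivermont 0 (sum 13, leaving 3 seats).
Remainders in descending order: Claybrook 0.8751, Ashgrove 0.7466, Rivermont 0.4222, Stonebridge 0.2818, Fernley 0.2395, Millford 0.2257, Oakdale 0.2092.
The surplus seats go to Claybrook, Ashgrove, Rivermont.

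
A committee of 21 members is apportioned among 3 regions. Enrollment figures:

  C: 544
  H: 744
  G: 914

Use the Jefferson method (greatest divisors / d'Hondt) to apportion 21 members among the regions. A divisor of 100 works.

C 5, H 7, G 9

With modified divisor 100: modified quotas C 5.440, H 7.440, G 9.140.
Rounding down: C 5, H 7, G 9 (total 21).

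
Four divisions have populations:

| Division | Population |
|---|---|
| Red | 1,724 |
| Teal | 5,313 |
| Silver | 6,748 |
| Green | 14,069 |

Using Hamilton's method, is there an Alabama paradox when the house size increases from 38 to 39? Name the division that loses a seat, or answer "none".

At 38 seats: Red 3, Teal 7, Silver 9, Green 19.
At 39 seats: Red 2, Teal 7, Silver 10, Green 20.
Red drops from 3 to 2.

Red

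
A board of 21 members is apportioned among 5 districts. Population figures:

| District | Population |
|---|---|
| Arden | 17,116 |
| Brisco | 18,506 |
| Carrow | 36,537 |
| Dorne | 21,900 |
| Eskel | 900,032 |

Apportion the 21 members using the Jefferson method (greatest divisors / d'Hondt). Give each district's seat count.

Standard divisor 994091/21 ≈ 47337.667; standard quotas: Arden 0.362, Brisco 0.391, Carrow 0.772, Dorne 0.463, Eskel 19.013.
Rounding down gives 0, 0, 0, 0, 19 = 19 seats, so the divisor must be adjusted.
With modified divisor 41900: modified quotas Arden 0.408, Brisco 0.442, Carrow 0.872, Dorne 0.523, Eskel 21.480.
Rounding down: Arden 0, Brisco 0, Carrow 0, Dorne 0, Eskel 21 (total 21).

Arden: 0, Brisco: 0, Carrow: 0, Dorne: 0, Eskel: 21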